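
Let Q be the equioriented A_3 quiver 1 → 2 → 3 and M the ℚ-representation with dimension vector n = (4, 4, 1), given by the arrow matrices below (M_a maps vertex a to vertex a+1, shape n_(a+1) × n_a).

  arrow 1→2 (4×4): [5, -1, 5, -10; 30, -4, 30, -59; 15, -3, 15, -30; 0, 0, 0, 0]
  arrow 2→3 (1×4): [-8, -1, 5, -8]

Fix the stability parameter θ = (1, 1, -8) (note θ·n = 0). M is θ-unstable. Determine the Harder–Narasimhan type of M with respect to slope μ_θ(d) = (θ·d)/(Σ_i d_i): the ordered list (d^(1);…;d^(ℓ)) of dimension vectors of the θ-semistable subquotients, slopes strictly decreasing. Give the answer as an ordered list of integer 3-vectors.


Via rank(M_{q-1}∘⋯∘M_p): M ≅ I[1,1]^2, I[1,2], I[1,3], I[2,2]^2.
μ_θ-semistable layers: μ^(1)=1; μ^(2)=-2

((3, 3, 0); (1, 1, 1))


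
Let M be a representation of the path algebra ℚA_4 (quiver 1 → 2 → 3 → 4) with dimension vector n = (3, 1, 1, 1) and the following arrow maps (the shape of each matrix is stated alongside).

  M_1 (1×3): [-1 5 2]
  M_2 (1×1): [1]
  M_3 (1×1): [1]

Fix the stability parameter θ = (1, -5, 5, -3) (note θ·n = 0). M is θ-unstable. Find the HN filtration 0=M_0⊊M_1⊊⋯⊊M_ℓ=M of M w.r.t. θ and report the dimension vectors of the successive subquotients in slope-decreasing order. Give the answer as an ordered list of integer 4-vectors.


Barcode: M ≅ I[1,1]^2, I[1,4]. HN layers by μ_θ (2 steps, strictly decreasing):
  μ^(1)=1; μ^(2)=-2

((2, 0, 1, 1); (1, 1, 0, 0))


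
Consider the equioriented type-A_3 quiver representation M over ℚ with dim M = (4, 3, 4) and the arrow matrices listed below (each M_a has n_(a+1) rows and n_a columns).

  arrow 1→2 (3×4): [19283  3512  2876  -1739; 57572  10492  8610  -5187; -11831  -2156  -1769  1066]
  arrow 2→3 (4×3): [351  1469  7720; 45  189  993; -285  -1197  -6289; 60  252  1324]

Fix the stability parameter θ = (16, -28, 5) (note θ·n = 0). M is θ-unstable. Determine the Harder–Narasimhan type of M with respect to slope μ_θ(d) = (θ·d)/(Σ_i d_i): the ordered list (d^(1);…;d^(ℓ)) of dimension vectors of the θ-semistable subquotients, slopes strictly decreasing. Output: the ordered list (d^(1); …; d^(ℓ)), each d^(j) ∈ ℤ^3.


Barcode: M ≅ I[1,1], I[1,2], I[1,3]^2, I[3,3]^2. HN layers by μ_θ (3 steps, strictly decreasing):
  μ^(1)=16; μ^(2)=5; μ^(3)=-6

((1, 0, 0); (0, 0, 4); (3, 3, 0))


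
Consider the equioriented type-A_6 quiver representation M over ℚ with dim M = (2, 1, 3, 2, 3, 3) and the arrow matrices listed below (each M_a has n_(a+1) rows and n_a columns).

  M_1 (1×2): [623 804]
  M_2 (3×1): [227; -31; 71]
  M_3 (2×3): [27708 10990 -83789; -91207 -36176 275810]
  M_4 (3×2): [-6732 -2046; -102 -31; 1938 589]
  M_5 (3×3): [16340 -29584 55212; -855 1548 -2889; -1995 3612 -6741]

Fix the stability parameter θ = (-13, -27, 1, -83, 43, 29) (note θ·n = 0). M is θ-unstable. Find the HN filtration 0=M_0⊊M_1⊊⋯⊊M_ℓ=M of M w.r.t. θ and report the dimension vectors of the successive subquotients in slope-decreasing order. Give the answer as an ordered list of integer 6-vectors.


Via rank(M_{q-1}∘⋯∘M_p): M ≅ I[1,1], I[1,6], I[3,3], I[3,4], I[5,5]^2, I[6,6]^2.
μ_θ-semistable layers: μ^(1)=43; μ^(2)=36; μ^(3)=29; μ^(4)=1; μ^(5)=-13; μ^(6)=-61/2; μ^(7)=-41

((0, 0, 0, 0, 2, 0); (0, 0, 0, 0, 1, 1); (0, 0, 0, 0, 0, 2); (0, 0, 1, 0, 0, 0); (1, 0, 0, 0, 0, 0); (1, 1, 1, 1, 0, 0); (0, 0, 1, 1, 0, 0))


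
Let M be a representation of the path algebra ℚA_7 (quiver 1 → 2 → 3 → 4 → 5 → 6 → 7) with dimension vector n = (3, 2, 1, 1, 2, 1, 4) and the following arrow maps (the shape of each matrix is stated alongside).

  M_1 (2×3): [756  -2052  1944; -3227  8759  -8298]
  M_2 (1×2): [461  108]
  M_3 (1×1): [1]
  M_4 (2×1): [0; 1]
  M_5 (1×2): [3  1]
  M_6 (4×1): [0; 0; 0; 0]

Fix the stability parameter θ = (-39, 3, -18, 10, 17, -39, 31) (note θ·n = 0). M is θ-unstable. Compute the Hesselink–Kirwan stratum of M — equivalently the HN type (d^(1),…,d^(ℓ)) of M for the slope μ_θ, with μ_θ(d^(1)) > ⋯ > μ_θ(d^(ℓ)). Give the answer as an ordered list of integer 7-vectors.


Barcode: M ≅ I[1,1]^2, I[1,2], I[2,6], I[5,5], I[7,7]^4. HN layers by μ_θ (6 steps, strictly decreasing):
  μ^(1)=31; μ^(2)=17; μ^(3)=3; μ^(4)=-4; μ^(5)=-15/2; μ^(6)=-39

((0, 0, 0, 0, 0, 0, 4); (0, 0, 0, 0, 1, 0, 0); (0, 1, 0, 0, 0, 0, 0); (0, 0, 0, 1, 1, 1, 0); (0, 1, 1, 0, 0, 0, 0); (3, 0, 0, 0, 0, 0, 0))


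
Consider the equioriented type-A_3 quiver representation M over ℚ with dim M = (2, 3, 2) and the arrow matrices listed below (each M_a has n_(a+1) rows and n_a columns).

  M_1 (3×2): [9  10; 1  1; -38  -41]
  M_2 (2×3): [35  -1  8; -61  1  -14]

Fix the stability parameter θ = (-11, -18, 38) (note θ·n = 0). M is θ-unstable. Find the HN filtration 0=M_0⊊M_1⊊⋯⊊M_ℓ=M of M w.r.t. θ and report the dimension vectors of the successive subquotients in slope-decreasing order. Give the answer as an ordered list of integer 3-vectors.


Via rank(M_{q-1}∘⋯∘M_p): M ≅ I[1,3]^2, I[2,2].
μ_θ-semistable layers: μ^(1)=38; μ^(2)=-29/2; μ^(3)=-18

((0, 0, 2); (2, 2, 0); (0, 1, 0))


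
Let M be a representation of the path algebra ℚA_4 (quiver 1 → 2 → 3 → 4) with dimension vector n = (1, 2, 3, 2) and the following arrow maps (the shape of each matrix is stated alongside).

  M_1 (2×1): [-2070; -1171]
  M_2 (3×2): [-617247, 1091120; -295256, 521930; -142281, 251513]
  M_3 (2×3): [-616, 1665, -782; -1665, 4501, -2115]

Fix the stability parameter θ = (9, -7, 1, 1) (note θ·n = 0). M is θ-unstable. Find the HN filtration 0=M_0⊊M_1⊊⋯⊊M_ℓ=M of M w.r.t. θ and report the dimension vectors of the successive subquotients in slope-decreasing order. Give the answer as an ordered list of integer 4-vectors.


Interval decomposition of M: I[1,4], I[2,4], I[3,3].
HN type (ℓ=2): μ^(1)=1; μ^(2)=-7

((1, 1, 3, 2); (0, 1, 0, 0))


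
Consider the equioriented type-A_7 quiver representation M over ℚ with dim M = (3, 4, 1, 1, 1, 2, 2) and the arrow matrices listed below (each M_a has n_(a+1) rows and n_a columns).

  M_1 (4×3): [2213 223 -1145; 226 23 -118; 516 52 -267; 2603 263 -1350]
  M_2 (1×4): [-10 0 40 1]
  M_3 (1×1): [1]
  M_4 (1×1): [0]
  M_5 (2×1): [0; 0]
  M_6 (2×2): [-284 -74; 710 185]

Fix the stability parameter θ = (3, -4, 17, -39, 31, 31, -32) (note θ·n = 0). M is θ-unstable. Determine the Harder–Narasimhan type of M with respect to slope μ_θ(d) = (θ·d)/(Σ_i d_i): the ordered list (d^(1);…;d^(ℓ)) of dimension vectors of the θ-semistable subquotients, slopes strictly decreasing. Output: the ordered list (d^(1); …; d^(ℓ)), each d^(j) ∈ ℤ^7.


Barcode: M ≅ I[1,2]^2, I[1,4], I[2,2], I[5,5], I[6,6], I[6,7], I[7,7]. HN layers by μ_θ (5 steps, strictly decreasing):
  μ^(1)=31; μ^(2)=-1/2; μ^(3)=-4; μ^(4)=-23/4; μ^(5)=-32

((0, 0, 0, 0, 1, 1, 0); (2, 2, 0, 0, 0, 1, 1); (0, 1, 0, 0, 0, 0, 0); (1, 1, 1, 1, 0, 0, 0); (0, 0, 0, 0, 0, 0, 1))


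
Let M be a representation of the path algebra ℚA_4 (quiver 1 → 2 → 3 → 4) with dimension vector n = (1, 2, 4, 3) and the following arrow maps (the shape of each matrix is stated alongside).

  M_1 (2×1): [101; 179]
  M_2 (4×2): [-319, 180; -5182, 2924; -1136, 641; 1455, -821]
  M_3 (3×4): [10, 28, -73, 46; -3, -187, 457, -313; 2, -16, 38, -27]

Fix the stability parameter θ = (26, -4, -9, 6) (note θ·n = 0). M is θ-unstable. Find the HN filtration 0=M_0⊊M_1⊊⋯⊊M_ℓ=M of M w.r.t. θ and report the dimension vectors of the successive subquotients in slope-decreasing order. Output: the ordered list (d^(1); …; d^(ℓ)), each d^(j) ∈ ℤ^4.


Via rank(M_{q-1}∘⋯∘M_p): M ≅ I[1,4], I[2,4], I[3,3], I[3,4].
μ_θ-semistable layers: μ^(1)=6; μ^(2)=13/3; μ^(3)=-13/2; μ^(4)=-9

((0, 0, 0, 3); (1, 1, 1, 0); (0, 1, 1, 0); (0, 0, 2, 0))


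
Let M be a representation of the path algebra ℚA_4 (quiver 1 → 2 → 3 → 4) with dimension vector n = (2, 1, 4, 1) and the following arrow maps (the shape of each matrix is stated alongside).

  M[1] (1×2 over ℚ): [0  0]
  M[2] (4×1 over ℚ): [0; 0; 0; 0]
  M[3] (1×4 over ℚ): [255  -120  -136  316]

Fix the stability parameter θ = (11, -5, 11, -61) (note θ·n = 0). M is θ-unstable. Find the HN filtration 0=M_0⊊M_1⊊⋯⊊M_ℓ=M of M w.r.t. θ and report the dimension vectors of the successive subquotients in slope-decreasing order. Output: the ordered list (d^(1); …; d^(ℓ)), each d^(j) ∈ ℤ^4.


Barcode: M ≅ I[1,1]^2, I[2,2], I[3,3]^3, I[3,4]. HN layers by μ_θ (3 steps, strictly decreasing):
  μ^(1)=11; μ^(2)=-5; μ^(3)=-25

((2, 0, 3, 0); (0, 1, 0, 0); (0, 0, 1, 1))


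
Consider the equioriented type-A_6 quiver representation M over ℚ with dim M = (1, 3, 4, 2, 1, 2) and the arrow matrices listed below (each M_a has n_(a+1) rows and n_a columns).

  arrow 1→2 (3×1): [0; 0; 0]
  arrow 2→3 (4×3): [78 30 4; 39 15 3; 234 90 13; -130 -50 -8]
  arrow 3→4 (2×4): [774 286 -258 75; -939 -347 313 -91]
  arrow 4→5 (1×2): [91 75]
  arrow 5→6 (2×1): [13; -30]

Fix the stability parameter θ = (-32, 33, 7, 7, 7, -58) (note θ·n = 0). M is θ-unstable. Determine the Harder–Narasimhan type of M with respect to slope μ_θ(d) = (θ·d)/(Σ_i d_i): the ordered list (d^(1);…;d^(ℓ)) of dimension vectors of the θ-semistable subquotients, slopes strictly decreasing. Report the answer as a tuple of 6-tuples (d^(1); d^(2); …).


Interval decomposition of M: I[1,1], I[2,2], I[2,3], I[2,6], I[3,3], I[3,4], I[6,6].
HN type (ℓ=6): μ^(1)=33; μ^(2)=20; μ^(3)=7; μ^(4)=-4/5; μ^(5)=-32; μ^(6)=-58

((0, 1, 0, 0, 0, 0); (0, 1, 1, 0, 0, 0); (0, 0, 2, 1, 0, 0); (0, 1, 1, 1, 1, 1); (1, 0, 0, 0, 0, 0); (0, 0, 0, 0, 0, 1))


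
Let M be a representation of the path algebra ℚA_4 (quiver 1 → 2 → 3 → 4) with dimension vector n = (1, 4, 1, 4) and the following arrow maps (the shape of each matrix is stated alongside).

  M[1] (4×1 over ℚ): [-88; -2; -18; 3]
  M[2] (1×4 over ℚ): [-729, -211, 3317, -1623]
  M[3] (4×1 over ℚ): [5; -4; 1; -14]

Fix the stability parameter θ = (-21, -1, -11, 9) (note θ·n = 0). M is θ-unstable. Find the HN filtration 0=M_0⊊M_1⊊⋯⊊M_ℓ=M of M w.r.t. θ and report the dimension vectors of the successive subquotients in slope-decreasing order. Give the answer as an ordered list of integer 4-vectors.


Barcode: M ≅ I[1,4], I[2,2]^3, I[4,4]^3. HN layers by μ_θ (4 steps, strictly decreasing):
  μ^(1)=9; μ^(2)=-1; μ^(3)=-6; μ^(4)=-21

((0, 0, 0, 4); (0, 3, 0, 0); (0, 1, 1, 0); (1, 0, 0, 0))


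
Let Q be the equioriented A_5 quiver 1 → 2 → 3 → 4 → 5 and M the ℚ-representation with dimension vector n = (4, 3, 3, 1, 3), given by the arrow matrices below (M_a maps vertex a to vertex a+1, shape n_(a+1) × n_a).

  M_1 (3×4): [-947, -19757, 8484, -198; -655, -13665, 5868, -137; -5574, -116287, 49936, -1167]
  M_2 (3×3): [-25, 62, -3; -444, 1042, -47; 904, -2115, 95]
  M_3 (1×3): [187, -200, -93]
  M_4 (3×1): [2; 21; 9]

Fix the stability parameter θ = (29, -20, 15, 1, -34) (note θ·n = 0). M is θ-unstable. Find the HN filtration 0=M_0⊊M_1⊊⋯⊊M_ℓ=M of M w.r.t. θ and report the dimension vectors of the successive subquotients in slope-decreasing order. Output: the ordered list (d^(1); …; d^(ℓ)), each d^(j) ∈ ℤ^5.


Interval decomposition of M: I[1,1], I[1,3]^2, I[1,5], I[5,5]^2.
HN type (ℓ=5): μ^(1)=29; μ^(2)=15; μ^(3)=9/2; μ^(4)=-9/5; μ^(5)=-34

((1, 0, 0, 0, 0); (0, 0, 2, 0, 0); (2, 2, 0, 0, 0); (1, 1, 1, 1, 1); (0, 0, 0, 0, 2))


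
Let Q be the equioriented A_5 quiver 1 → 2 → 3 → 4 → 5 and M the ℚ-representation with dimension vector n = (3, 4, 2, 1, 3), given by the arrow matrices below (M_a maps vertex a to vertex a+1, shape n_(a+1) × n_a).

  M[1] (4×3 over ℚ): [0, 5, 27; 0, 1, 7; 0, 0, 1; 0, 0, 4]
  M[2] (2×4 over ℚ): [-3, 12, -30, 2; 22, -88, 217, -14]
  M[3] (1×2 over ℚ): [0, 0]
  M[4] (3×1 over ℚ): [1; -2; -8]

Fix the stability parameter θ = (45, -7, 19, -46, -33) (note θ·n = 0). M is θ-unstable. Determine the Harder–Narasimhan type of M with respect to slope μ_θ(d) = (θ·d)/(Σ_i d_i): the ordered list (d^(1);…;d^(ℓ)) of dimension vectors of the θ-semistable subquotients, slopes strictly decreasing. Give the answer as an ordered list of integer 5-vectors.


Via rank(M_{q-1}∘⋯∘M_p): M ≅ I[1,1], I[1,3]^2, I[2,2]^2, I[4,5], I[5,5]^2.
μ_θ-semistable layers: μ^(1)=45; μ^(2)=19; μ^(3)=-7; μ^(4)=-33; μ^(5)=-46

((1, 0, 0, 0, 0); (2, 2, 2, 0, 0); (0, 2, 0, 0, 0); (0, 0, 0, 0, 3); (0, 0, 0, 1, 0))


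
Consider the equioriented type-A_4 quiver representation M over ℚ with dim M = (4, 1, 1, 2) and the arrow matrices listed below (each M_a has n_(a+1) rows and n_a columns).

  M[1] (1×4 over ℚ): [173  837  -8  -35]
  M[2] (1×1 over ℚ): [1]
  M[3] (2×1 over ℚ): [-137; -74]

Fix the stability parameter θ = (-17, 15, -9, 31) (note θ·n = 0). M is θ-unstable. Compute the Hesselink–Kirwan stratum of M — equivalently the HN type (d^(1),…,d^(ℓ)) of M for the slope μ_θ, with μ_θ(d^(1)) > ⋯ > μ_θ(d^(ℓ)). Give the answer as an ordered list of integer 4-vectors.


Interval decomposition of M: I[1,1]^3, I[1,4], I[4,4].
HN type (ℓ=3): μ^(1)=31; μ^(2)=3; μ^(3)=-17

((0, 0, 0, 2); (0, 1, 1, 0); (4, 0, 0, 0))


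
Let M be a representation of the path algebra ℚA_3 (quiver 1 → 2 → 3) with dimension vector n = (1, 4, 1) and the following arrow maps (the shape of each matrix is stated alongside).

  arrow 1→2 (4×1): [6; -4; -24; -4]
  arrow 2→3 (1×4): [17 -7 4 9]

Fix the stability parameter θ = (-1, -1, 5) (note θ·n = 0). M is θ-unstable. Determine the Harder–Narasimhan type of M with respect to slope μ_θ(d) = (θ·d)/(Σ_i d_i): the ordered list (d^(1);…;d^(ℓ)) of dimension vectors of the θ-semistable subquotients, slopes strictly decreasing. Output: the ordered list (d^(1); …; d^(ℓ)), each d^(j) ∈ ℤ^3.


Interval decomposition of M: I[1,3], I[2,2]^3.
HN type (ℓ=2): μ^(1)=5; μ^(2)=-1

((0, 0, 1); (1, 4, 0))


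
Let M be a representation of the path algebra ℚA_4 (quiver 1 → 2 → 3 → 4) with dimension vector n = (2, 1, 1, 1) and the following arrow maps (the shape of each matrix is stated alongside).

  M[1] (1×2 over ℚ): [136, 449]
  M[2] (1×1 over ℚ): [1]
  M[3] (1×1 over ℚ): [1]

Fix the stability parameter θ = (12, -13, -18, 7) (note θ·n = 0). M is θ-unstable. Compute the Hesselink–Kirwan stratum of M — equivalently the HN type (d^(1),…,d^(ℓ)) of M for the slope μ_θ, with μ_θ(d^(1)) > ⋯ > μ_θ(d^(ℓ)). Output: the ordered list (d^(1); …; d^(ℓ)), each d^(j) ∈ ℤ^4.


Interval decomposition of M: I[1,1], I[1,4].
HN type (ℓ=3): μ^(1)=12; μ^(2)=7; μ^(3)=-19/3

((1, 0, 0, 0); (0, 0, 0, 1); (1, 1, 1, 0))


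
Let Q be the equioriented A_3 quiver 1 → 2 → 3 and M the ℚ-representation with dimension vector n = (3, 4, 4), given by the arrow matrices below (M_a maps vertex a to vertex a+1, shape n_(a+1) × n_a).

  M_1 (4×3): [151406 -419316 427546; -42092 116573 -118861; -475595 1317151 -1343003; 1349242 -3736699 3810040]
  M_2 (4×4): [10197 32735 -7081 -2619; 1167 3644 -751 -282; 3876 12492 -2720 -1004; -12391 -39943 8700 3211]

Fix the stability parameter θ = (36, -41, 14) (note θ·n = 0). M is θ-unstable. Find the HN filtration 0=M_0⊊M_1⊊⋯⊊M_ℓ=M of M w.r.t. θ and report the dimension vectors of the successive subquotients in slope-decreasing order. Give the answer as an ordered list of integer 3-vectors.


Interval decomposition of M: I[1,2], I[1,3]^2, I[2,3], I[3,3].
HN type (ℓ=3): μ^(1)=14; μ^(2)=-5/2; μ^(3)=-41

((0, 0, 4); (3, 3, 0); (0, 1, 0))


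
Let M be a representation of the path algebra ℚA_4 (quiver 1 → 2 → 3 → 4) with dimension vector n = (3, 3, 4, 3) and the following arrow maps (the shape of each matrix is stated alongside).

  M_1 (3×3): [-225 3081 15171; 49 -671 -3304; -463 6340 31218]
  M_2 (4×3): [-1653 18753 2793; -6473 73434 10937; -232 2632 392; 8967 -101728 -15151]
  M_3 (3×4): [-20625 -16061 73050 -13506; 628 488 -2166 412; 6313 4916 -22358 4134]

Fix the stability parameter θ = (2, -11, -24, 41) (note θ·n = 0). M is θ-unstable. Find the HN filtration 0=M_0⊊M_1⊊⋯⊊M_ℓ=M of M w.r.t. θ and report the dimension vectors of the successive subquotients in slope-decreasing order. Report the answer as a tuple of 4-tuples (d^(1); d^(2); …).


Barcode: M ≅ I[1,2], I[1,4]^2, I[3,3], I[3,4]. HN layers by μ_θ (4 steps, strictly decreasing):
  μ^(1)=41; μ^(2)=-9/2; μ^(3)=-11; μ^(4)=-24

((0, 0, 0, 3); (1, 1, 0, 0); (2, 2, 2, 0); (0, 0, 2, 0))


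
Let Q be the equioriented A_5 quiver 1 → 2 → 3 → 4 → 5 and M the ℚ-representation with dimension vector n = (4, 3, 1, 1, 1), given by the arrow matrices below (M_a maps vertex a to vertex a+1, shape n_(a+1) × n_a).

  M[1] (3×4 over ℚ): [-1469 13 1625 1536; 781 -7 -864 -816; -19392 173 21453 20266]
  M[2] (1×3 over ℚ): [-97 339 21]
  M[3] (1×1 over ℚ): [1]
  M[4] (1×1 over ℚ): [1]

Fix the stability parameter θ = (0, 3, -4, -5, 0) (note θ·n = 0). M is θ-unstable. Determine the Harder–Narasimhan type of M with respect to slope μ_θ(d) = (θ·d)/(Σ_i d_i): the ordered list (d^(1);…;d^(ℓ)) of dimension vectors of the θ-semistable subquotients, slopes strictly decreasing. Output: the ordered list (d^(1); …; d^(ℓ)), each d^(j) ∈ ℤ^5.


Interval decomposition of M: I[1,1], I[1,2]^2, I[1,5].
HN type (ℓ=3): μ^(1)=3; μ^(2)=0; μ^(3)=-3/2

((0, 2, 0, 0, 0); (3, 0, 0, 0, 1); (1, 1, 1, 1, 0))


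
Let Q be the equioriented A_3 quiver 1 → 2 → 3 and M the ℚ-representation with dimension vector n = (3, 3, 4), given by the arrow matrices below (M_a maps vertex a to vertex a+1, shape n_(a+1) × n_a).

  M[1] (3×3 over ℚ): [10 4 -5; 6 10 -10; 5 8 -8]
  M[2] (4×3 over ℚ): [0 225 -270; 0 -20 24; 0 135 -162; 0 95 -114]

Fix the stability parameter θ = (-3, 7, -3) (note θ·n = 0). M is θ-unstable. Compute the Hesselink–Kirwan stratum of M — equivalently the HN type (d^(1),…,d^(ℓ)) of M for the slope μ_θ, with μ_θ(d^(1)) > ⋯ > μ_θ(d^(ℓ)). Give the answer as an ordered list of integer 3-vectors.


Via rank(M_{q-1}∘⋯∘M_p): M ≅ I[1,2]^2, I[1,3], I[3,3]^3.
μ_θ-semistable layers: μ^(1)=7; μ^(2)=2; μ^(3)=-3

((0, 2, 0); (0, 1, 1); (3, 0, 3))


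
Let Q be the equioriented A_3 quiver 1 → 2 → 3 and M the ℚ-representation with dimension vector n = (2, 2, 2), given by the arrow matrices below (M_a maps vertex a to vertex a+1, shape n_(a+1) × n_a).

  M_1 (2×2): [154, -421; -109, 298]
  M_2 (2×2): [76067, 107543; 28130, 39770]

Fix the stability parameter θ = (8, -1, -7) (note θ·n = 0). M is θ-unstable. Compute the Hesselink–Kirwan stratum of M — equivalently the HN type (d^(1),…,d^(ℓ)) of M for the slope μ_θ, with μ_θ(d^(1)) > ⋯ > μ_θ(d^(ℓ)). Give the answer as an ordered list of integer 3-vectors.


Barcode: M ≅ I[1,2], I[1,3], I[3,3]. HN layers by μ_θ (3 steps, strictly decreasing):
  μ^(1)=7/2; μ^(2)=0; μ^(3)=-7

((1, 1, 0); (1, 1, 1); (0, 0, 1))


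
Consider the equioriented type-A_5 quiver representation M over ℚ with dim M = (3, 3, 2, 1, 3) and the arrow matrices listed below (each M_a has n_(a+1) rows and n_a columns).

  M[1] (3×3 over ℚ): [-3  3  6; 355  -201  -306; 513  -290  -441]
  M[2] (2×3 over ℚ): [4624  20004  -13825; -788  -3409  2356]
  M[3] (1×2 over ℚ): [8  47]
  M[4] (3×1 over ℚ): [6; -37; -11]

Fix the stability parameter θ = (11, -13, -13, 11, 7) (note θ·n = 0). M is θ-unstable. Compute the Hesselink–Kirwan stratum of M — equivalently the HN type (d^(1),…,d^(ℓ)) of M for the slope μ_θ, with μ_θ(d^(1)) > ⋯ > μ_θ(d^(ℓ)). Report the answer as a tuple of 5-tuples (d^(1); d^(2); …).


Via rank(M_{q-1}∘⋯∘M_p): M ≅ I[1,2], I[1,3], I[1,5], I[5,5]^2.
μ_θ-semistable layers: μ^(1)=9; μ^(2)=7; μ^(3)=-1; μ^(4)=-5

((0, 0, 0, 1, 1); (0, 0, 0, 0, 2); (1, 1, 0, 0, 0); (2, 2, 2, 0, 0))


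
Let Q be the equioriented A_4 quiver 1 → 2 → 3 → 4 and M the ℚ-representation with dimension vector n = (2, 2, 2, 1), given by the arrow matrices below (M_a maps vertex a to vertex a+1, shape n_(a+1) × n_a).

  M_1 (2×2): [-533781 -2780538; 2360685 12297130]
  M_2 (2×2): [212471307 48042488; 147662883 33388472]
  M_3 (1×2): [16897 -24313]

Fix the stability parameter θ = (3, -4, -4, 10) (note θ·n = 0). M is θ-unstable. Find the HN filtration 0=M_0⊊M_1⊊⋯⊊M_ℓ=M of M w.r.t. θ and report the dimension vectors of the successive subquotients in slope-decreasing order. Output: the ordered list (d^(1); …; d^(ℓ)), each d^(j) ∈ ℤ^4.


Barcode: M ≅ I[1,1], I[1,3], I[2,2], I[3,4]. HN layers by μ_θ (4 steps, strictly decreasing):
  μ^(1)=10; μ^(2)=3; μ^(3)=-5/3; μ^(4)=-4

((0, 0, 0, 1); (1, 0, 0, 0); (1, 1, 1, 0); (0, 1, 1, 0))


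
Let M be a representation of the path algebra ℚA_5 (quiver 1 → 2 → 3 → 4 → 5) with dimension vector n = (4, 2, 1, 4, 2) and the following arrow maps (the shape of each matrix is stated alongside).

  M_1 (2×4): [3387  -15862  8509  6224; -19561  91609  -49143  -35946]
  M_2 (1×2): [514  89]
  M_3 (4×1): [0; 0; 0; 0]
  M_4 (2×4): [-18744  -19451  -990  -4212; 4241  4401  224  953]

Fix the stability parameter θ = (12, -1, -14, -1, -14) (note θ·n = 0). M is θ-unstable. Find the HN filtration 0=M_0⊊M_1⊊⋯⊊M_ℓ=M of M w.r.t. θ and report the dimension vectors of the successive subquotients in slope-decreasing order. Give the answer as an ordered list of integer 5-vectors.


Via rank(M_{q-1}∘⋯∘M_p): M ≅ I[1,1]^2, I[1,2], I[1,3], I[4,4]^2, I[4,5]^2.
μ_θ-semistable layers: μ^(1)=12; μ^(2)=11/2; μ^(3)=-1; μ^(4)=-15/2

((2, 0, 0, 0, 0); (1, 1, 0, 0, 0); (1, 1, 1, 2, 0); (0, 0, 0, 2, 2))


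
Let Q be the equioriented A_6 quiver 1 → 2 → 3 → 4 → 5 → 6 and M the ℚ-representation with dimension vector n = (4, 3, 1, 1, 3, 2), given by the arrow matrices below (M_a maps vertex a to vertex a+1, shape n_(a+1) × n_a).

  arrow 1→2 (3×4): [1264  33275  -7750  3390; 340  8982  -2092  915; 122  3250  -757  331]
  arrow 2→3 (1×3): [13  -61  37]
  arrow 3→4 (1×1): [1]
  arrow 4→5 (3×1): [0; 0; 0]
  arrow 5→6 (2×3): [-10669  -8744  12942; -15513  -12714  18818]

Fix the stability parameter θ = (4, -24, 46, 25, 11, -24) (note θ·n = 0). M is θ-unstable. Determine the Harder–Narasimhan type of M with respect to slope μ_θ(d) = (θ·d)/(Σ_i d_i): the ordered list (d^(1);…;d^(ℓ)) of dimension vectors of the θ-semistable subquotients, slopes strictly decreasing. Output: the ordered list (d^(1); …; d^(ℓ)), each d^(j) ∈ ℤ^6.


Via rank(M_{q-1}∘⋯∘M_p): M ≅ I[1,1], I[1,2]^2, I[1,4], I[5,5], I[5,6]^2.
μ_θ-semistable layers: μ^(1)=71/2; μ^(2)=11; μ^(3)=4; μ^(4)=-13/2; μ^(5)=-10

((0, 0, 1, 1, 0, 0); (0, 0, 0, 0, 1, 0); (1, 0, 0, 0, 0, 0); (0, 0, 0, 0, 2, 2); (3, 3, 0, 0, 0, 0))


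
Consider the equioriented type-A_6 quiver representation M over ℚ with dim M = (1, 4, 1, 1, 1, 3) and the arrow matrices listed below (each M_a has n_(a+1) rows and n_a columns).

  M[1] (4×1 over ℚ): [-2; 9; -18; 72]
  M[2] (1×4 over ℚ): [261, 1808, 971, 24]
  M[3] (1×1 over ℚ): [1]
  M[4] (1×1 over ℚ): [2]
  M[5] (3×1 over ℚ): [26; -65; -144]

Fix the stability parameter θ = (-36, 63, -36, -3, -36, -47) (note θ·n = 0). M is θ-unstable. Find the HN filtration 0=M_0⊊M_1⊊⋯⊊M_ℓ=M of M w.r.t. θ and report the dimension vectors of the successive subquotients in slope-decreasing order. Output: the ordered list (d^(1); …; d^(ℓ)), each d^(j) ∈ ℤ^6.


Barcode: M ≅ I[1,2], I[2,2]^2, I[2,6], I[6,6]^2. HN layers by μ_θ (4 steps, strictly decreasing):
  μ^(1)=63; μ^(2)=-59/5; μ^(3)=-36; μ^(4)=-47

((0, 3, 0, 0, 0, 0); (0, 1, 1, 1, 1, 1); (1, 0, 0, 0, 0, 0); (0, 0, 0, 0, 0, 2))


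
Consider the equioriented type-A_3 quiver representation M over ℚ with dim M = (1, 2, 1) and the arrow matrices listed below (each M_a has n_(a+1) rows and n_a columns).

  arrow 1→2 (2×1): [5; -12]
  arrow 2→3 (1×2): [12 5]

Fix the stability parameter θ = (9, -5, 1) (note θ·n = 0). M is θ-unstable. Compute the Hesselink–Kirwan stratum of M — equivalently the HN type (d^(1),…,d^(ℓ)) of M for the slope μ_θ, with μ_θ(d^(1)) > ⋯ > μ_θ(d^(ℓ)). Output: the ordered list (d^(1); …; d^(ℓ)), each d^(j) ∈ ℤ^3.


Via rank(M_{q-1}∘⋯∘M_p): M ≅ I[1,2], I[2,3].
μ_θ-semistable layers: μ^(1)=2; μ^(2)=1; μ^(3)=-5

((1, 1, 0); (0, 0, 1); (0, 1, 0))


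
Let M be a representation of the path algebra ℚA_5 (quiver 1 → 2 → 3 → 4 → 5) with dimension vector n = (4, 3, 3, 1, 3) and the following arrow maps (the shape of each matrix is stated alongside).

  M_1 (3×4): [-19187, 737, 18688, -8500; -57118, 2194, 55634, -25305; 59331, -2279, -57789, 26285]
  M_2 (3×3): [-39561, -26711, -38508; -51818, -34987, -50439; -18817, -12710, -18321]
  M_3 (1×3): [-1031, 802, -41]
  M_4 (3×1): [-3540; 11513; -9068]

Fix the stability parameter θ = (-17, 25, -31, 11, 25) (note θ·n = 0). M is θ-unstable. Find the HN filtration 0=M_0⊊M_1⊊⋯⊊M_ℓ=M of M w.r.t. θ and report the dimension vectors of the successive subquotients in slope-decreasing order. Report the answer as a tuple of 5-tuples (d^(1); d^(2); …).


Via rank(M_{q-1}∘⋯∘M_p): M ≅ I[1,1], I[1,2], I[1,3], I[1,5], I[3,3], I[5,5]^2.
μ_θ-semistable layers: μ^(1)=25; μ^(2)=11; μ^(3)=-3; μ^(4)=-17; μ^(5)=-31

((0, 1, 0, 0, 3); (0, 0, 0, 1, 0); (0, 2, 2, 0, 0); (4, 0, 0, 0, 0); (0, 0, 1, 0, 0))


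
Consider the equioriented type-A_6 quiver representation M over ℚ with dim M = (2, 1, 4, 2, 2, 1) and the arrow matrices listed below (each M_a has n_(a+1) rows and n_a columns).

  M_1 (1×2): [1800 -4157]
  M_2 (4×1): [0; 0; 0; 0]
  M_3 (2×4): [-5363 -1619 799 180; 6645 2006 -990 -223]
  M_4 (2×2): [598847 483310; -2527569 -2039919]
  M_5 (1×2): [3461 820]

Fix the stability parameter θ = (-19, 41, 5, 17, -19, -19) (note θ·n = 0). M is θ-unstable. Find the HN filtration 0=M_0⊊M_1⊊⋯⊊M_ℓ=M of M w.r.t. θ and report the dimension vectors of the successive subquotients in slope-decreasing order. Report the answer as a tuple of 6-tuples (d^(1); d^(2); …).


Via rank(M_{q-1}∘⋯∘M_p): M ≅ I[1,1], I[1,2], I[3,3]^2, I[3,5], I[3,6].
μ_θ-semistable layers: μ^(1)=41; μ^(2)=5; μ^(3)=1; μ^(4)=-4; μ^(5)=-19

((0, 1, 0, 0, 0, 0); (0, 0, 2, 0, 0, 0); (0, 0, 1, 1, 1, 0); (0, 0, 1, 1, 1, 1); (2, 0, 0, 0, 0, 0))


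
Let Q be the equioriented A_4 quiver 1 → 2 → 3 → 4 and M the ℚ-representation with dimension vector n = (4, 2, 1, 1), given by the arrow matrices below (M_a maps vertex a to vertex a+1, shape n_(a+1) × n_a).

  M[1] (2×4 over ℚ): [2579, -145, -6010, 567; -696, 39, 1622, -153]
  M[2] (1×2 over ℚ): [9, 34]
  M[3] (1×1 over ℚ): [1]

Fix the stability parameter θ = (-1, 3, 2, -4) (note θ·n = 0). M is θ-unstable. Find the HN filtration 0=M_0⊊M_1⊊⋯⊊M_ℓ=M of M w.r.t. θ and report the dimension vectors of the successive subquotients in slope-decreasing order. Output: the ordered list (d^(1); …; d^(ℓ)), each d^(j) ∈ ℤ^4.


Via rank(M_{q-1}∘⋯∘M_p): M ≅ I[1,1]^2, I[1,2], I[1,4].
μ_θ-semistable layers: μ^(1)=3; μ^(2)=1/3; μ^(3)=-1

((0, 1, 0, 0); (0, 1, 1, 1); (4, 0, 0, 0))


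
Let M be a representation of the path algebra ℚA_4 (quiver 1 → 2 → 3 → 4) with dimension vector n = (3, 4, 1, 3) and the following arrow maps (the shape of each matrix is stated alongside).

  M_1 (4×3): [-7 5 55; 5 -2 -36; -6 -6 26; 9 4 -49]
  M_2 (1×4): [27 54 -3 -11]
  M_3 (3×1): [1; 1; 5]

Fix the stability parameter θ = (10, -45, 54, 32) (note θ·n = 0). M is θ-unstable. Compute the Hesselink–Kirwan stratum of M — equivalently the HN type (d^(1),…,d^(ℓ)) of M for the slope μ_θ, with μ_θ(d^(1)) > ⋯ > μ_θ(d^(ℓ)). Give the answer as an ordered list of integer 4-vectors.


Via rank(M_{q-1}∘⋯∘M_p): M ≅ I[1,2]^2, I[1,4], I[2,2], I[4,4]^2.
μ_θ-semistable layers: μ^(1)=43; μ^(2)=32; μ^(3)=-35/2; μ^(4)=-45

((0, 0, 1, 1); (0, 0, 0, 2); (3, 3, 0, 0); (0, 1, 0, 0))


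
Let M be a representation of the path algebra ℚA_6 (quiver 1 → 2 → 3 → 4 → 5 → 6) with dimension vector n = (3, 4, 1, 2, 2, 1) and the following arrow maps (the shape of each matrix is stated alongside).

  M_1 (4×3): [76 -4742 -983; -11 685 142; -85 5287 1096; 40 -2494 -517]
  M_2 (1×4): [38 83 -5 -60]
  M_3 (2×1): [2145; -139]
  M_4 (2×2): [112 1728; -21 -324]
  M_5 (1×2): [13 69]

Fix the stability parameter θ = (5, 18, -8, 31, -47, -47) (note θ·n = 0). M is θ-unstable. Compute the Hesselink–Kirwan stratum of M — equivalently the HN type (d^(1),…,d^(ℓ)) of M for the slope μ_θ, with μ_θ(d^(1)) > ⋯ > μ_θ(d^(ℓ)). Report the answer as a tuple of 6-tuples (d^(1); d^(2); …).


Via rank(M_{q-1}∘⋯∘M_p): M ≅ I[1,1], I[1,2], I[1,6], I[2,2]^2, I[4,4], I[5,5].
μ_θ-semistable layers: μ^(1)=31; μ^(2)=18; μ^(3)=5; μ^(4)=-8; μ^(5)=-47

((0, 0, 0, 1, 0, 0); (0, 3, 0, 0, 0, 0); (2, 0, 0, 0, 0, 0); (1, 1, 1, 1, 1, 1); (0, 0, 0, 0, 1, 0))


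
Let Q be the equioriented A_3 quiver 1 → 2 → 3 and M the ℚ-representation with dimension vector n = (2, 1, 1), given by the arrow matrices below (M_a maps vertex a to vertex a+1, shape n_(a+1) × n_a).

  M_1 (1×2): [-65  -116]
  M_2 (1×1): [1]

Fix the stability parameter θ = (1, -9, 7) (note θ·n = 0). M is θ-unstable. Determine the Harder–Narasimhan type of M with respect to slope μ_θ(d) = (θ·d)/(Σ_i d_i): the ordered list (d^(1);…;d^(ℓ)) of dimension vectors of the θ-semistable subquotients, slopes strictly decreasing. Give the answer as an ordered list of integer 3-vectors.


Via rank(M_{q-1}∘⋯∘M_p): M ≅ I[1,1], I[1,3].
μ_θ-semistable layers: μ^(1)=7; μ^(2)=1; μ^(3)=-4

((0, 0, 1); (1, 0, 0); (1, 1, 0))


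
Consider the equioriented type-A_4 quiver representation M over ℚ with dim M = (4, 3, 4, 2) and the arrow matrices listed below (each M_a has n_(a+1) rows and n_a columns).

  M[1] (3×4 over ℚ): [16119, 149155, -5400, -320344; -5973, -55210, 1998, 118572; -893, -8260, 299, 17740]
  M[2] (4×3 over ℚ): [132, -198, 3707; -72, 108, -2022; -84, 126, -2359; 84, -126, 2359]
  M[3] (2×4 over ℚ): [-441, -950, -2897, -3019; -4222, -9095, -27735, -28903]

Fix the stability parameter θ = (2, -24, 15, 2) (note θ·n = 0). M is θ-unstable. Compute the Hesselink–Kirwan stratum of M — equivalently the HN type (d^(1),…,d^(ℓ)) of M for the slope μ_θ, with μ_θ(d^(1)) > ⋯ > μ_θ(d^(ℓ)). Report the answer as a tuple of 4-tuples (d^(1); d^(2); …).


Barcode: M ≅ I[1,1], I[1,2]^2, I[1,4], I[3,3]^2, I[3,4]. HN layers by μ_θ (4 steps, strictly decreasing):
  μ^(1)=15; μ^(2)=17/2; μ^(3)=2; μ^(4)=-11

((0, 0, 2, 0); (0, 0, 2, 2); (1, 0, 0, 0); (3, 3, 0, 0))


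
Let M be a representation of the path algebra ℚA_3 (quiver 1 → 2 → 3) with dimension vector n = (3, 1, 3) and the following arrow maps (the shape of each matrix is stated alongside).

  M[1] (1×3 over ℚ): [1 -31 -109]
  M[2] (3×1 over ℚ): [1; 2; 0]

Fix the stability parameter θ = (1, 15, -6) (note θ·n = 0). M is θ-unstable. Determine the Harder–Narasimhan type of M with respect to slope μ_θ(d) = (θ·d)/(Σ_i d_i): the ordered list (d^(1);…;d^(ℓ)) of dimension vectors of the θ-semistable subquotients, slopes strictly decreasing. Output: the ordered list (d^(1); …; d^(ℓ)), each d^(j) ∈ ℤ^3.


Barcode: M ≅ I[1,1]^2, I[1,3], I[3,3]^2. HN layers by μ_θ (3 steps, strictly decreasing):
  μ^(1)=9/2; μ^(2)=1; μ^(3)=-6

((0, 1, 1); (3, 0, 0); (0, 0, 2))


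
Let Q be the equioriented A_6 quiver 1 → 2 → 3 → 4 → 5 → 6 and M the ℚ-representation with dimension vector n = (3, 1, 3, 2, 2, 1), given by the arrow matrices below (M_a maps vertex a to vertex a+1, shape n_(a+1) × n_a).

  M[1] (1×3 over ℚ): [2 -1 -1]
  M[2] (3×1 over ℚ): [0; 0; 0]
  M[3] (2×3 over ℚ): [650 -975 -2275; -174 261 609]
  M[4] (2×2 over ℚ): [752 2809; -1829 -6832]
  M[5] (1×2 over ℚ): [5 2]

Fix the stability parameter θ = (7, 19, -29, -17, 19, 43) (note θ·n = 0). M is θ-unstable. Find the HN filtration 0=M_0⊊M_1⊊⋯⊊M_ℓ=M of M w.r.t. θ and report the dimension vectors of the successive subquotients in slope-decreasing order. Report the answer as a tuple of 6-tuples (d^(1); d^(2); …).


Via rank(M_{q-1}∘⋯∘M_p): M ≅ I[1,1]^2, I[1,2], I[3,3]^2, I[3,6], I[4,5].
μ_θ-semistable layers: μ^(1)=43; μ^(2)=19; μ^(3)=7; μ^(4)=-17; μ^(5)=-29

((0, 0, 0, 0, 0, 1); (0, 1, 0, 0, 2, 0); (3, 0, 0, 0, 0, 0); (0, 0, 0, 2, 0, 0); (0, 0, 3, 0, 0, 0))


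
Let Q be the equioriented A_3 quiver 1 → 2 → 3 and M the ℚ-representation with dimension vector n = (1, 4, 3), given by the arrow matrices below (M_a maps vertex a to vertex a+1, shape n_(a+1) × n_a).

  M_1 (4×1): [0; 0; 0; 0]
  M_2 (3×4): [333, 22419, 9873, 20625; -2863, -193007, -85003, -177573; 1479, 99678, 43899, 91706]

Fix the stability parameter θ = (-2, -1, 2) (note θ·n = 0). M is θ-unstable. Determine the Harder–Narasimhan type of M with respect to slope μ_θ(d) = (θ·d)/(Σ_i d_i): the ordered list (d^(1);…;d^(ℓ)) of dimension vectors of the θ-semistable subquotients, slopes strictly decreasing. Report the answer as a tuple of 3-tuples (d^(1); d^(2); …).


Via rank(M_{q-1}∘⋯∘M_p): M ≅ I[1,1], I[2,2]^2, I[2,3]^2, I[3,3].
μ_θ-semistable layers: μ^(1)=2; μ^(2)=-1; μ^(3)=-2

((0, 0, 3); (0, 4, 0); (1, 0, 0))


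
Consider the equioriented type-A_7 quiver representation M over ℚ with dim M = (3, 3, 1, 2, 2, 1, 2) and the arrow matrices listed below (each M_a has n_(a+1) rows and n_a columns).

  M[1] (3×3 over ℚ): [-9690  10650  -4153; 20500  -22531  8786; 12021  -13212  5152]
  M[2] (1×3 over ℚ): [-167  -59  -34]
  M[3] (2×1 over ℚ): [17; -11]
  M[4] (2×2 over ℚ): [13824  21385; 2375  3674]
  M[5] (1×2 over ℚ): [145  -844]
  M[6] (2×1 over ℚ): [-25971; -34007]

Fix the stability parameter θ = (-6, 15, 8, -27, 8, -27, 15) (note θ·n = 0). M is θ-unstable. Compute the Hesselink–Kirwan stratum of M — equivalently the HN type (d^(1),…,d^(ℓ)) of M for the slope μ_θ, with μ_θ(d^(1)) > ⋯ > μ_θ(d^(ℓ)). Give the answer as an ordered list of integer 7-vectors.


Via rank(M_{q-1}∘⋯∘M_p): M ≅ I[1,2]^2, I[1,7], I[4,5], I[7,7].
μ_θ-semistable layers: μ^(1)=15; μ^(2)=8; μ^(3)=-23/5; μ^(4)=-6; μ^(5)=-27

((0, 2, 0, 0, 0, 0, 2); (0, 0, 0, 0, 1, 0, 0); (0, 1, 1, 1, 1, 1, 0); (3, 0, 0, 0, 0, 0, 0); (0, 0, 0, 1, 0, 0, 0))


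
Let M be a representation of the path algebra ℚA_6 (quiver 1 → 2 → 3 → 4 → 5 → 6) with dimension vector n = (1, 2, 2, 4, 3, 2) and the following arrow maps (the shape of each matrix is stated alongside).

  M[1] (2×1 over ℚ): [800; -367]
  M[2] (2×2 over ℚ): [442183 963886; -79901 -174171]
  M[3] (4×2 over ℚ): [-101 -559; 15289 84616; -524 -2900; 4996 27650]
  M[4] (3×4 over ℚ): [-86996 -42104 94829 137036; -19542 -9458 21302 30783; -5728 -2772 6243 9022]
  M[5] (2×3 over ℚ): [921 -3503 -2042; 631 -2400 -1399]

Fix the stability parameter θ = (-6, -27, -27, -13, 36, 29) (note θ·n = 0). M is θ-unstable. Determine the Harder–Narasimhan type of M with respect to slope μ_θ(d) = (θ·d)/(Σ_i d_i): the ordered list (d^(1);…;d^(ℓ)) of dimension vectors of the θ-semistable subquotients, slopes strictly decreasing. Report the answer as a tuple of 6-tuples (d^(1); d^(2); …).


Via rank(M_{q-1}∘⋯∘M_p): M ≅ I[1,4], I[2,4], I[4,5], I[4,6], I[5,6].
μ_θ-semistable layers: μ^(1)=36; μ^(2)=65/2; μ^(3)=-13; μ^(4)=-20; μ^(5)=-27

((0, 0, 0, 0, 1, 0); (0, 0, 0, 0, 2, 2); (0, 0, 0, 4, 0, 0); (1, 1, 1, 0, 0, 0); (0, 1, 1, 0, 0, 0))


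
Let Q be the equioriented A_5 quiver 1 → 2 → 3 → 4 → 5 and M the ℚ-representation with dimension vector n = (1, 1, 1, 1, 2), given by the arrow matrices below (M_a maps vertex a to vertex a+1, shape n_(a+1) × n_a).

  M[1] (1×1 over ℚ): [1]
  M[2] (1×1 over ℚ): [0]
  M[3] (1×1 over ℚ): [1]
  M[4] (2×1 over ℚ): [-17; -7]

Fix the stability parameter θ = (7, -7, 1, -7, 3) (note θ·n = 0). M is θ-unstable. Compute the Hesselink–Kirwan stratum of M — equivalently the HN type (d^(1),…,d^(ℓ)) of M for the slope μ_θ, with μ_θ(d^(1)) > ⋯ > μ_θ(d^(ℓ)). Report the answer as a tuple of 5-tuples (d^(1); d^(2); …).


Interval decomposition of M: I[1,2], I[3,5], I[5,5].
HN type (ℓ=3): μ^(1)=3; μ^(2)=0; μ^(3)=-3

((0, 0, 0, 0, 2); (1, 1, 0, 0, 0); (0, 0, 1, 1, 0))


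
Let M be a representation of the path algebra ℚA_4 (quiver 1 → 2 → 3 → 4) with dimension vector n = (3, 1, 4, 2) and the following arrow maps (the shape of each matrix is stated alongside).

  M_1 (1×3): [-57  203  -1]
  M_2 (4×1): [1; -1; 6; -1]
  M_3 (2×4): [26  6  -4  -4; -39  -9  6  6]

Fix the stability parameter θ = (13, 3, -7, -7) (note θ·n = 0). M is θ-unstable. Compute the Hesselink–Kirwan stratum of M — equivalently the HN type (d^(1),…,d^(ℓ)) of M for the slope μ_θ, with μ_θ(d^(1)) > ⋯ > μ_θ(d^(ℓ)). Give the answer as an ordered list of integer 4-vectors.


Via rank(M_{q-1}∘⋯∘M_p): M ≅ I[1,1]^2, I[1,3], I[3,3]^2, I[3,4], I[4,4].
μ_θ-semistable layers: μ^(1)=13; μ^(2)=3; μ^(3)=-7

((2, 0, 0, 0); (1, 1, 1, 0); (0, 0, 3, 2))


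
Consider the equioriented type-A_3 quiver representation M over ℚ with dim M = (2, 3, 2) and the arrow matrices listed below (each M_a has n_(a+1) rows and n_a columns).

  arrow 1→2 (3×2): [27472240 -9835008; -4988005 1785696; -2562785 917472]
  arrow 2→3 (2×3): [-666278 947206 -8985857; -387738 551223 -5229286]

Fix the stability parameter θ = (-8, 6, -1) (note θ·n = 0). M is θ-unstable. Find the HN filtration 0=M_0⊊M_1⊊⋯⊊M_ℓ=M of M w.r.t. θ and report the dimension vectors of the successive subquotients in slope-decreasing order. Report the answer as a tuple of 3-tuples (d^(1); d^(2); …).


Barcode: M ≅ I[1,1], I[1,3], I[2,2], I[2,3]. HN layers by μ_θ (3 steps, strictly decreasing):
  μ^(1)=6; μ^(2)=5/2; μ^(3)=-8

((0, 1, 0); (0, 2, 2); (2, 0, 0))


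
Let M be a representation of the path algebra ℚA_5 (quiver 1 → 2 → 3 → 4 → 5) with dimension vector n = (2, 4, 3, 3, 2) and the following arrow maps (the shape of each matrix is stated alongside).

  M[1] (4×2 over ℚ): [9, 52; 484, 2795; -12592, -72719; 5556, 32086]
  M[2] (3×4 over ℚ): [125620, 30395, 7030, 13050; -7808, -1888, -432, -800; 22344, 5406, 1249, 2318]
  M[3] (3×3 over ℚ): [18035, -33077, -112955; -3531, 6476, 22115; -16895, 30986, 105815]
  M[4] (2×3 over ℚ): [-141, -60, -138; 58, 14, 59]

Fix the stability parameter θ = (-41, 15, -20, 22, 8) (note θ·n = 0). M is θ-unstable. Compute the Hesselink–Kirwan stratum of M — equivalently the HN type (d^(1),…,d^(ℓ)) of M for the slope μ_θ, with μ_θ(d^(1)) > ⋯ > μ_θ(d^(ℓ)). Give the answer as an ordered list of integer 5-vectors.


Interval decomposition of M: I[1,2], I[1,5], I[2,2], I[2,3], I[3,5], I[4,4].
HN type (ℓ=5): μ^(1)=22; μ^(2)=15; μ^(3)=-5/2; μ^(4)=-20; μ^(5)=-41

((0, 0, 0, 1, 0); (0, 2, 0, 2, 2); (0, 2, 2, 0, 0); (0, 0, 1, 0, 0); (2, 0, 0, 0, 0))


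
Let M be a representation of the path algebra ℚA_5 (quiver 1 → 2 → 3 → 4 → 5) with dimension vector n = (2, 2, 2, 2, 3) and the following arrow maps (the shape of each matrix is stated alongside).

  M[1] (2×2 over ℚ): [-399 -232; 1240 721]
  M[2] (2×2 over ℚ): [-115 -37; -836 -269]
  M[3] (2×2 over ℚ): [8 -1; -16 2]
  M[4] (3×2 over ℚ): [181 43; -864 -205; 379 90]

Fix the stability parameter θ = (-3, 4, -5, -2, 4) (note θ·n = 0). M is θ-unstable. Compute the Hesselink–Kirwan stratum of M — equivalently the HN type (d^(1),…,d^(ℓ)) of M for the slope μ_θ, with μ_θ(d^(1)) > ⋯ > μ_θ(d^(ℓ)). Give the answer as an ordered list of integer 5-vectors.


Via rank(M_{q-1}∘⋯∘M_p): M ≅ I[1,3], I[1,5], I[4,5], I[5,5].
μ_θ-semistable layers: μ^(1)=4; μ^(2)=-1/2; μ^(3)=-1; μ^(4)=-2; μ^(5)=-3

((0, 0, 0, 0, 3); (0, 1, 1, 0, 0); (0, 1, 1, 1, 0); (0, 0, 0, 1, 0); (2, 0, 0, 0, 0))
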